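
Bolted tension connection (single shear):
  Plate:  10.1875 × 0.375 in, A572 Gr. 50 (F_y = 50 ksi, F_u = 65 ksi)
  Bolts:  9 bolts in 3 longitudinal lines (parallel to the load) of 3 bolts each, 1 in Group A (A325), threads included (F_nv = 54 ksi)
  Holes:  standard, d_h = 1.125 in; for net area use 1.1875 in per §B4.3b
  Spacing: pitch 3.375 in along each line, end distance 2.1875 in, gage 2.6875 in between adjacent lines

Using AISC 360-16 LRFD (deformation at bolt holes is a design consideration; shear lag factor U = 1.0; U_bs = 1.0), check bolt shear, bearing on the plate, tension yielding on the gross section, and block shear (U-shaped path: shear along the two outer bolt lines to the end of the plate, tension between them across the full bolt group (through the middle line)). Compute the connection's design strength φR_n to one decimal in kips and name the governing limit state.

171.9 kips (gross-section yield governs)

Bolt shear: A_b = π(1)²/4 = 0.7854 in². φR_n = 0.75 × 54 × 0.7854 × 9 × 1 = 286.3 kips.
Bearing (0.375 in plate, F_u = 65 ksi): end bolts L_c = 2.1875 − 1.125/2 = 1.625, R_n = min(1.2×1.625×0.375×65, 2.4×1×0.375×65) = 47.531 kips/bolt; interior L_c = 3.375 − 1.125 = 2.25, R_n = 58.5 kips/bolt. φR_n = 0.75 × (3×47.531 + 6×58.5) = 370.2 kips.
Tension yield (gross): A_g = 10.1875×0.375 = 3.8203 in². φR_n = 0.90 × 50 × 3.8203 = 171.9 kips.
Block shear: shear path 2×[2.1875+2×3.375] = 2×8.9375 in, A_gv = 6.7031, A_nv = 2×(8.9375 − 2.5×1.1875)×0.375 = 4.4766 in²; tension across gage: (5.375 − 2×1.1875)×0.375 = 1.125 in². R_n = min(0.6×65×4.4766, 0.6×50×6.7031) + 1.0×65×1.125 = min(174.59, 201.09) + 73.125 = 247.72 kips. φR_n = 0.75 × 247.72 = 185.8 kips.
Governing: min(286.3, 370.2, 171.9, 185.8) = 171.9 kips → gross-section yield.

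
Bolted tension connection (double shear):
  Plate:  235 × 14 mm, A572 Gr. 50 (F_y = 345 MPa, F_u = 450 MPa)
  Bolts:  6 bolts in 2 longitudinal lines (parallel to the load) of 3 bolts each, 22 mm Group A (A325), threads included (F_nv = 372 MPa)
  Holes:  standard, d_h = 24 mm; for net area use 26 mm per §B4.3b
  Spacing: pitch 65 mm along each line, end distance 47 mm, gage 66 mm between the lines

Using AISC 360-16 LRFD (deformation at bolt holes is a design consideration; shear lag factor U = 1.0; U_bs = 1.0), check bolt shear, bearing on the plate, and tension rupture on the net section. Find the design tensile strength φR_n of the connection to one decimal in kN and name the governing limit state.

Bolt shear: A_b = π(22)²/4 = 380.13 mm². φR_n = 0.75 × 372 × 380.13 × 6 × 2 = 1272.7 kN.
Bearing (14 mm plate, F_u = 450 MPa): end bolts L_c = 47 − 24/2 = 35, R_n = min(1.2×35×14×450, 2.4×22×14×450) = 264.6 kN/bolt; interior L_c = 65 − 24 = 41, R_n = 309.96 kN/bolt. φR_n = 0.75 × (2×264.6 + 4×309.96) = 1326.8 kN.
Tension rupture (net): A_n = (235 − 2×26)×14 = 2562 mm² (U = 1.0, A_e = A_n). φR_n = 0.75 × 450 × 2562 = 864.7 kN.
Governing: min(1272.7, 1326.8, 864.7) = 864.7 kN → net-section rupture.

864.7 kN (net-section rupture governs)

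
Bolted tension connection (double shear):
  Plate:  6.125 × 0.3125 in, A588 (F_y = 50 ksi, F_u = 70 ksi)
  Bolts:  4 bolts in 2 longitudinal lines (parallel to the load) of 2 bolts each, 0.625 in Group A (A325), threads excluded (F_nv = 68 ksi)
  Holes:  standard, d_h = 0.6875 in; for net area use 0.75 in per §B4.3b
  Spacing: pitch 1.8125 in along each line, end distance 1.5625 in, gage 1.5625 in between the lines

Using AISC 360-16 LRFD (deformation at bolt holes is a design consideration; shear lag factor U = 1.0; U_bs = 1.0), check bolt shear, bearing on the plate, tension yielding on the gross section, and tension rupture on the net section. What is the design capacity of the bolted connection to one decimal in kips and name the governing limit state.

Bolt shear: A_b = π(0.625)²/4 = 0.3068 in². φR_n = 0.75 × 68 × 0.3068 × 4 × 2 = 125.2 kips.
Bearing (0.3125 in plate, F_u = 70 ksi): end bolts L_c = 1.5625 − 0.6875/2 = 1.21875, R_n = min(1.2×1.21875×0.3125×70, 2.4×0.625×0.3125×70) = 31.992 kips/bolt; interior L_c = 1.8125 − 0.6875 = 1.125, R_n = 29.531 kips/bolt. φR_n = 0.75 × (2×31.992 + 2×29.531) = 92.3 kips.
Tension yield (gross): A_g = 6.125×0.3125 = 1.9141 in². φR_n = 0.90 × 50 × 1.9141 = 86.1 kips.
Tension rupture (net): A_n = (6.125 − 2×0.75)×0.3125 = 1.4453 in² (U = 1.0, A_e = A_n). φR_n = 0.75 × 70 × 1.4453 = 75.9 kips.
Governing: min(125.2, 92.3, 86.1, 75.9) = 75.9 kips → net-section rupture.

75.9 kips (net-section rupture governs)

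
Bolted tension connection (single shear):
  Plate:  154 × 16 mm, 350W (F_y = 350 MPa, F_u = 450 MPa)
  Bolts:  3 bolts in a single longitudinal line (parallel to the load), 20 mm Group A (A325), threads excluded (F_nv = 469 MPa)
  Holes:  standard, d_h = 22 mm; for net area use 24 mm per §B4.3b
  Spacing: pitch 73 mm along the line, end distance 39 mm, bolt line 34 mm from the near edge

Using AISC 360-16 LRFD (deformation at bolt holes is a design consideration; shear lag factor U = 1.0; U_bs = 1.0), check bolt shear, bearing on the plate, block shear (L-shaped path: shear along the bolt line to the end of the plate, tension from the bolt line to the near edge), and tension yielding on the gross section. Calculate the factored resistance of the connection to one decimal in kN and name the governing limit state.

331.5 kN (bolt shear governs)

Bolt shear: A_b = π(20)²/4 = 314.16 mm². φR_n = 0.75 × 469 × 314.16 × 3 × 1 = 331.5 kN.
Bearing (16 mm plate, F_u = 450 MPa): end bolts L_c = 39 − 22/2 = 28, R_n = min(1.2×28×16×450, 2.4×20×16×450) = 241.92 kN/bolt; interior L_c = 73 − 22 = 51, R_n = 345.6 kN/bolt. φR_n = 0.75 × (1×241.92 + 2×345.6) = 699.8 kN.
Block shear: shear path 1×[39+2×73] = 1×185 mm, A_gv = 2960, A_nv = 1×(185 − 2.5×24)×16 = 2000 mm²; tension to near edge: (34 − 0.5×24)×16 = 352 mm². R_n = min(0.6×450×2000, 0.6×350×2960) + 1.0×450×352 = min(540, 621.6) + 158.4 = 698.4 kN. φR_n = 0.75 × 698.4 = 523.8 kN.
Tension yield (gross): A_g = 154×16 = 2464 mm². φR_n = 0.90 × 350 × 2464 = 776.2 kN.
Governing: min(331.5, 699.8, 523.8, 776.2) = 331.5 kN → bolt shear.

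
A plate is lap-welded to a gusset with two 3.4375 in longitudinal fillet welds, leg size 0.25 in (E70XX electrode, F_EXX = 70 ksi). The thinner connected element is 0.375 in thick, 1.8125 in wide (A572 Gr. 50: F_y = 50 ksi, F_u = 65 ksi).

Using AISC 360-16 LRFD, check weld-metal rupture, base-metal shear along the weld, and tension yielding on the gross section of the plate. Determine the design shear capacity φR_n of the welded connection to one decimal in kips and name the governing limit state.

Weld metal: throat = 0.707×0.25 = 0.17675 in, L = 2×3.4375 = 6.875 in. φR_n = 0.75 × 0.6 × 70 × 0.17675 × 6.875 = 38.3 kips.
Base metal shear (0.375 in plate): yield φR_n = 1.0×0.6×50×0.375×6.875 = 77.3 kips; rupture φR_n = 0.75×0.6×65×0.375×6.875 = 75.4 kips; take 75.4 kips (rupture).
Tension yield (gross): A_g = 1.8125×0.375 = 0.67969 in². φR_n = 0.90 × 50 × 0.67969 = 30.6 kips.
Governing: min(38.3, 75.4, 30.6) = 30.6 kips → gross-section yield.

30.6 kips (gross-section yield governs)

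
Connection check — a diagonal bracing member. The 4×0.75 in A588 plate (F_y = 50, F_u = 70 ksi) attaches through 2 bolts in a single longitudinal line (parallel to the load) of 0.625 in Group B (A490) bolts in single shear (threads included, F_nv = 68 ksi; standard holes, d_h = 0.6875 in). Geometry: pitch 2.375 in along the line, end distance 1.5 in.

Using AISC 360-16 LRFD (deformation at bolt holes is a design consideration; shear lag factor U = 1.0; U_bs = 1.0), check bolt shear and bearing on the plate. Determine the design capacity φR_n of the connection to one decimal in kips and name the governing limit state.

Bolt shear: A_b = π(0.625)²/4 = 0.3068 in². φR_n = 0.75 × 68 × 0.3068 × 2 × 1 = 31.3 kips.
Bearing (0.75 in plate, F_u = 70 ksi): end bolts L_c = 1.5 − 0.6875/2 = 1.15625, R_n = min(1.2×1.15625×0.75×70, 2.4×0.625×0.75×70) = 72.844 kips/bolt; interior L_c = 2.375 − 0.6875 = 1.6875, R_n = 78.75 kips/bolt. φR_n = 0.75 × (1×72.844 + 1×78.75) = 113.7 kips.
Governing: min(31.3, 113.7) = 31.3 kips → bolt shear.

31.3 kips (bolt shear governs)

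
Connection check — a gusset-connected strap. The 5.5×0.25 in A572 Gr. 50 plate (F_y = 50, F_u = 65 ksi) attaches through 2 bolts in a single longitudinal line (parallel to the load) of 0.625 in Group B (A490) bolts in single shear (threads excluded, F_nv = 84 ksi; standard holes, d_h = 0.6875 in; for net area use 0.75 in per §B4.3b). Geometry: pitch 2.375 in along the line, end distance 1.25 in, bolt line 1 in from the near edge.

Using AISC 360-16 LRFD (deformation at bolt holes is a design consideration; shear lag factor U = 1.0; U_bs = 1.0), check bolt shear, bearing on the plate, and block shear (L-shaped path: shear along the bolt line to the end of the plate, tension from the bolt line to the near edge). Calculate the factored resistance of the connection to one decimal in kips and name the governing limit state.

25.9 kips (block shear governs)

Bolt shear: A_b = π(0.625)²/4 = 0.3068 in². φR_n = 0.75 × 84 × 0.3068 × 2 × 1 = 38.7 kips.
Bearing (0.25 in plate, F_u = 65 ksi): end bolts L_c = 1.25 − 0.6875/2 = 0.90625, R_n = min(1.2×0.90625×0.25×65, 2.4×0.625×0.25×65) = 17.672 kips/bolt; interior L_c = 2.375 − 0.6875 = 1.6875, R_n = 24.375 kips/bolt. φR_n = 0.75 × (1×17.672 + 1×24.375) = 31.5 kips.
Block shear: shear path 1×[1.25+1×2.375] = 1×3.625 in, A_gv = 0.90625, A_nv = 1×(3.625 − 1.5×0.75)×0.25 = 0.625 in²; tension to near edge: (1 − 0.5×0.75)×0.25 = 0.15625 in². R_n = min(0.6×65×0.625, 0.6×50×0.90625) + 1.0×65×0.15625 = min(24.375, 27.188) + 10.156 = 34.531 kips. φR_n = 0.75 × 34.531 = 25.9 kips.
Governing: min(38.7, 31.5, 25.9) = 25.9 kips → block shear.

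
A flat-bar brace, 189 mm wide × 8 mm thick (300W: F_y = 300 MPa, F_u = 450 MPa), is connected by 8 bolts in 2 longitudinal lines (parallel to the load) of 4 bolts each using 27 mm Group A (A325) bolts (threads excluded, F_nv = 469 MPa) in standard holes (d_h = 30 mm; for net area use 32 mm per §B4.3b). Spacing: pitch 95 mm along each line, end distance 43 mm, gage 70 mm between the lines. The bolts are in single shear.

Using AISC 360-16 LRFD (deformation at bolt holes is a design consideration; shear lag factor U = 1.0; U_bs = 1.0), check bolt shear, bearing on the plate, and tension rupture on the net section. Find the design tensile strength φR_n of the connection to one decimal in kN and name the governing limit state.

Bolt shear: A_b = π(27)²/4 = 572.56 mm². φR_n = 0.75 × 469 × 572.56 × 8 × 1 = 1611.2 kN.
Bearing (8 mm plate, F_u = 450 MPa): end bolts L_c = 43 − 30/2 = 28, R_n = min(1.2×28×8×450, 2.4×27×8×450) = 120.96 kN/bolt; interior L_c = 95 − 30 = 65, R_n = 233.28 kN/bolt. φR_n = 0.75 × (2×120.96 + 6×233.28) = 1231.2 kN.
Tension rupture (net): A_n = (189 − 2×32)×8 = 1000 mm² (U = 1.0, A_e = A_n). φR_n = 0.75 × 450 × 1000 = 337.5 kN.
Governing: min(1611.2, 1231.2, 337.5) = 337.5 kN → net-section rupture.

337.5 kN (net-section rupture governs)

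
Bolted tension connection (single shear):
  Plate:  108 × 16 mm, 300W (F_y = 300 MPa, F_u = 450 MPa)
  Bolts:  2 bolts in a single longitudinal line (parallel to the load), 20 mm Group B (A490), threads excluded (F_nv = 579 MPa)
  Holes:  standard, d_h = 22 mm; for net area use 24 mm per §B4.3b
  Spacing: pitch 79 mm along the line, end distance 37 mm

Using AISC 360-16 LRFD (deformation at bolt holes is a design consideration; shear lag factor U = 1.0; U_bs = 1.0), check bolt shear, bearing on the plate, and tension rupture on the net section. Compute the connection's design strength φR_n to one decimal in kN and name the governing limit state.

Bolt shear: A_b = π(20)²/4 = 314.16 mm². φR_n = 0.75 × 579 × 314.16 × 2 × 1 = 272.8 kN.
Bearing (16 mm plate, F_u = 450 MPa): end bolts L_c = 37 − 22/2 = 26, R_n = min(1.2×26×16×450, 2.4×20×16×450) = 224.64 kN/bolt; interior L_c = 79 − 22 = 57, R_n = 345.6 kN/bolt. φR_n = 0.75 × (1×224.64 + 1×345.6) = 427.7 kN.
Tension rupture (net): A_n = (108 − 1×24)×16 = 1344 mm² (U = 1.0, A_e = A_n). φR_n = 0.75 × 450 × 1344 = 453.6 kN.
Governing: min(272.8, 427.7, 453.6) = 272.8 kN → bolt shear.

272.8 kN (bolt shear governs)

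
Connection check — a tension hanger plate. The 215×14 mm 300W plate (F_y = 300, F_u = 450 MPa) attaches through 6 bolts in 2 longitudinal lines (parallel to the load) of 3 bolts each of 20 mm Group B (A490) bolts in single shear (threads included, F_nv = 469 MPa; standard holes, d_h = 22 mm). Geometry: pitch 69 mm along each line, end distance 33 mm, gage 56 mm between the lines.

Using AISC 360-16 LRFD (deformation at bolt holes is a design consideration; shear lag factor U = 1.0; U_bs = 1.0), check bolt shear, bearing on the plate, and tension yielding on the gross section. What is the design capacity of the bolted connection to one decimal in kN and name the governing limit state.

663.0 kN (bolt shear governs)

Bolt shear: A_b = π(20)²/4 = 314.16 mm². φR_n = 0.75 × 469 × 314.16 × 6 × 1 = 663.0 kN.
Bearing (14 mm plate, F_u = 450 MPa): end bolts L_c = 33 − 22/2 = 22, R_n = min(1.2×22×14×450, 2.4×20×14×450) = 166.32 kN/bolt; interior L_c = 69 − 22 = 47, R_n = 302.4 kN/bolt. φR_n = 0.75 × (2×166.32 + 4×302.4) = 1156.7 kN.
Tension yield (gross): A_g = 215×14 = 3010 mm². φR_n = 0.90 × 300 × 3010 = 812.7 kN.
Governing: min(663.0, 1156.7, 812.7) = 663.0 kN → bolt shear.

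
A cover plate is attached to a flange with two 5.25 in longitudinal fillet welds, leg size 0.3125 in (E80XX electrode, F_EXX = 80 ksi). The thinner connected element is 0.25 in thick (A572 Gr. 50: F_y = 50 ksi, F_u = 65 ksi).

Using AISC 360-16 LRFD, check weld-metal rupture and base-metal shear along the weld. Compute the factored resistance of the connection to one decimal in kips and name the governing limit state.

Weld metal: throat = 0.707×0.3125 = 0.22094 in, L = 2×5.25 = 10.5 in. φR_n = 0.75 × 0.6 × 80 × 0.22094 × 10.5 = 83.5 kips.
Base metal shear (0.25 in plate): yield φR_n = 1.0×0.6×50×0.25×10.5 = 78.8 kips; rupture φR_n = 0.75×0.6×65×0.25×10.5 = 76.8 kips; take 76.8 kips (rupture).
Governing: min(83.5, 76.8) = 76.8 kips → base-metal shear.

76.8 kips (base-metal shear governs)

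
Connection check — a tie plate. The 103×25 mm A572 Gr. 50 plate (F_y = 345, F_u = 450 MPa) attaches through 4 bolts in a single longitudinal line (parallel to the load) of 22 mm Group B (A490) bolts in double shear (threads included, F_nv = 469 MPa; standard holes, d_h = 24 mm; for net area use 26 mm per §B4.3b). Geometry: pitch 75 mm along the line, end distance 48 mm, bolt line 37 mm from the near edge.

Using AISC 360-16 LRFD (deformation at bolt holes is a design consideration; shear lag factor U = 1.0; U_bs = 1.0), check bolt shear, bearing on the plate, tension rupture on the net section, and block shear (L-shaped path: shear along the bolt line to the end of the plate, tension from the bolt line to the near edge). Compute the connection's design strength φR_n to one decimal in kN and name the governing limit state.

649.7 kN (net-section rupture governs)

Bolt shear: A_b = π(22)²/4 = 380.13 mm². φR_n = 0.75 × 469 × 380.13 × 4 × 2 = 1069.7 kN.
Bearing (25 mm plate, F_u = 450 MPa): end bolts L_c = 48 − 24/2 = 36, R_n = min(1.2×36×25×450, 2.4×22×25×450) = 486 kN/bolt; interior L_c = 75 − 24 = 51, R_n = 594 kN/bolt. φR_n = 0.75 × (1×486 + 3×594) = 1701.0 kN.
Tension rupture (net): A_n = (103 − 1×26)×25 = 1925 mm² (U = 1.0, A_e = A_n). φR_n = 0.75 × 450 × 1925 = 649.7 kN.
Block shear: shear path 1×[48+3×75] = 1×273 mm, A_gv = 6825, A_nv = 1×(273 − 3.5×26)×25 = 4550 mm²; tension to near edge: (37 − 0.5×26)×25 = 600 mm². R_n = min(0.6×450×4550, 0.6×345×6825) + 1.0×450×600 = min(1228.5, 1412.8) + 270 = 1498.5 kN. φR_n = 0.75 × 1498.5 = 1123.9 kN.
Governing: min(1069.7, 1701.0, 649.7, 1123.9) = 649.7 kN → net-section rupture.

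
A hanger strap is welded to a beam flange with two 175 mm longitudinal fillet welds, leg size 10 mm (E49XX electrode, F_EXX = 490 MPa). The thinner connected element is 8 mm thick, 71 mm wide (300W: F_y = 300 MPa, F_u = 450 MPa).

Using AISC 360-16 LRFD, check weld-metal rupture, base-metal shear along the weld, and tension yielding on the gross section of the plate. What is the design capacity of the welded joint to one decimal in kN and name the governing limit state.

Weld metal: throat = 0.707×10 = 7.07 mm, L = 2×175 = 350 mm. φR_n = 0.75 × 0.6 × 490 × 7.07 × 350 = 545.6 kN.
Base metal shear (8 mm plate): yield φR_n = 1.0×0.6×300×8×350 = 504.0 kN; rupture φR_n = 0.75×0.6×450×8×350 = 567.0 kN; take 504.0 kN (yield).
Tension yield (gross): A_g = 71×8 = 568 mm². φR_n = 0.90 × 300 × 568 = 153.4 kN.
Governing: min(545.6, 504.0, 153.4) = 153.4 kN → gross-section yield.

153.4 kN (gross-section yield governs)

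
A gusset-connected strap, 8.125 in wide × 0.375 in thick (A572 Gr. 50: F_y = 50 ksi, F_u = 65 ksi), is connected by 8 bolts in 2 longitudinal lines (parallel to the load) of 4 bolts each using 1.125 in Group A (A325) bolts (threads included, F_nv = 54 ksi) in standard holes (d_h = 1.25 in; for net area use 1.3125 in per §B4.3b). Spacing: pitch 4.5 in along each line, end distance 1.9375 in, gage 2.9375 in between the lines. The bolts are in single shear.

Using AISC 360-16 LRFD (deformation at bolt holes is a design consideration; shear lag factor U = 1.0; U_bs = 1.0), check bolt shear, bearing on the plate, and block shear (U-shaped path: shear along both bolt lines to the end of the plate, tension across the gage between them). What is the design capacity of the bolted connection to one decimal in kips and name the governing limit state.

267.6 kips (block shear governs)

Bolt shear: A_b = π(1.125)²/4 = 0.99402 in². φR_n = 0.75 × 54 × 0.99402 × 8 × 1 = 322.1 kips.
Bearing (0.375 in plate, F_u = 65 ksi): end bolts L_c = 1.9375 − 1.25/2 = 1.3125, R_n = min(1.2×1.3125×0.375×65, 2.4×1.125×0.375×65) = 38.391 kips/bolt; interior L_c = 4.5 − 1.25 = 3.25, R_n = 65.813 kips/bolt. φR_n = 0.75 × (2×38.391 + 6×65.813) = 353.7 kips.
Block shear: shear path 2×[1.9375+3×4.5] = 2×15.4375 in, A_gv = 11.578, A_nv = 2×(15.4375 − 3.5×1.3125)×0.375 = 8.1328 in²; tension across gage: (2.9375 − 1×1.3125)×0.375 = 0.60938 in². R_n = min(0.6×65×8.1328, 0.6×50×11.578) + 1.0×65×0.60938 = min(317.18, 347.34) + 39.61 = 356.79 kips. φR_n = 0.75 × 356.79 = 267.6 kips.
Governing: min(322.1, 353.7, 267.6) = 267.6 kips → block shear.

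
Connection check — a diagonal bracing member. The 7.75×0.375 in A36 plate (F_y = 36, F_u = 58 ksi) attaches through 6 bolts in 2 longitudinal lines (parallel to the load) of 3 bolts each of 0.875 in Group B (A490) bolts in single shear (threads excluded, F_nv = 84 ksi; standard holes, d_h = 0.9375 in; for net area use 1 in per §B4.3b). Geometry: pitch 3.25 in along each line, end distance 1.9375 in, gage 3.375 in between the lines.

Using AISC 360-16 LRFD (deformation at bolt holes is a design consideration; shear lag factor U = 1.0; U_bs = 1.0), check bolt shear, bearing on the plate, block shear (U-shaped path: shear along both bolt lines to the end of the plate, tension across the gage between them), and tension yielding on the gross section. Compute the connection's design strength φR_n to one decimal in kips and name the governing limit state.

Bolt shear: A_b = π(0.875)²/4 = 0.60132 in². φR_n = 0.75 × 84 × 0.60132 × 6 × 1 = 227.3 kips.
Bearing (0.375 in plate, F_u = 58 ksi): end bolts L_c = 1.9375 − 0.9375/2 = 1.46875, R_n = min(1.2×1.46875×0.375×58, 2.4×0.875×0.375×58) = 38.334 kips/bolt; interior L_c = 3.25 − 0.9375 = 2.3125, R_n = 45.675 kips/bolt. φR_n = 0.75 × (2×38.334 + 4×45.675) = 194.5 kips.
Block shear: shear path 2×[1.9375+2×3.25] = 2×8.4375 in, A_gv = 6.3281, A_nv = 2×(8.4375 − 2.5×1)×0.375 = 4.4531 in²; tension across gage: (3.375 − 1×1)×0.375 = 0.89063 in². R_n = min(0.6×58×4.4531, 0.6×36×6.3281) + 1.0×58×0.89063 = min(154.97, 136.69) + 51.657 = 188.35 kips. φR_n = 0.75 × 188.35 = 141.3 kips.
Tension yield (gross): A_g = 7.75×0.375 = 2.9063 in². φR_n = 0.90 × 36 × 2.9063 = 94.2 kips.
Governing: min(227.3, 194.5, 141.3, 94.2) = 94.2 kips → gross-section yield.

94.2 kips (gross-section yield governs)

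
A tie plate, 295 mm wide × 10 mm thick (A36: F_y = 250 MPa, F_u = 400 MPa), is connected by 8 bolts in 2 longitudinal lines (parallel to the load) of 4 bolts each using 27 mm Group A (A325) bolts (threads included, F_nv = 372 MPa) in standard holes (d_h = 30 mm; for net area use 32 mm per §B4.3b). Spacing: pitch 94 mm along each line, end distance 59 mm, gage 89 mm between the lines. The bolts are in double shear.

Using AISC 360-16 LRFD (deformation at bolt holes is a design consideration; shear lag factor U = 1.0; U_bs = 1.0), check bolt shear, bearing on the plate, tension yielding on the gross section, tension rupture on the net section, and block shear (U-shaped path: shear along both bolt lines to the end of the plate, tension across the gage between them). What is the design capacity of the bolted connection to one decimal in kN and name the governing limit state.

Bolt shear: A_b = π(27)²/4 = 572.56 mm². φR_n = 0.75 × 372 × 572.56 × 8 × 2 = 2555.9 kN.
Bearing (10 mm plate, F_u = 400 MPa): end bolts L_c = 59 − 30/2 = 44, R_n = min(1.2×44×10×400, 2.4×27×10×400) = 211.2 kN/bolt; interior L_c = 94 − 30 = 64, R_n = 259.2 kN/bolt. φR_n = 0.75 × (2×211.2 + 6×259.2) = 1483.2 kN.
Tension yield (gross): A_g = 295×10 = 2950 mm². φR_n = 0.90 × 250 × 2950 = 663.8 kN.
Tension rupture (net): A_n = (295 − 2×32)×10 = 2310 mm² (U = 1.0, A_e = A_n). φR_n = 0.75 × 400 × 2310 = 693.0 kN.
Block shear: shear path 2×[59+3×94] = 2×341 mm, A_gv = 6820, A_nv = 2×(341 − 3.5×32)×10 = 4580 mm²; tension across gage: (89 − 1×32)×10 = 570 mm². R_n = min(0.6×400×4580, 0.6×250×6820) + 1.0×400×570 = min(1099.2, 1023) + 228 = 1251 kN. φR_n = 0.75 × 1251 = 938.3 kN.
Governing: min(2555.9, 1483.2, 663.8, 693.0, 938.3) = 663.8 kN → gross-section yield.

663.8 kN (gross-section yield governs)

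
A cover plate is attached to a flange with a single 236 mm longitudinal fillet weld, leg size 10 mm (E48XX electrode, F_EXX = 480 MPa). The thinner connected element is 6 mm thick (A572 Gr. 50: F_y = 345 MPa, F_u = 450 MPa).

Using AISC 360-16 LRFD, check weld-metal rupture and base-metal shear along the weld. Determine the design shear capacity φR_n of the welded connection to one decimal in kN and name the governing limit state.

Weld metal: throat = 0.707×10 = 7.07 mm, L = 236 mm. φR_n = 0.75 × 0.6 × 480 × 7.07 × 236 = 360.4 kN.
Base metal shear (6 mm plate): yield φR_n = 1.0×0.6×345×6×236 = 293.1 kN; rupture φR_n = 0.75×0.6×450×6×236 = 286.7 kN; take 286.7 kN (rupture).
Governing: min(360.4, 286.7) = 286.7 kN → base-metal shear.

286.7 kN (base-metal shear governs)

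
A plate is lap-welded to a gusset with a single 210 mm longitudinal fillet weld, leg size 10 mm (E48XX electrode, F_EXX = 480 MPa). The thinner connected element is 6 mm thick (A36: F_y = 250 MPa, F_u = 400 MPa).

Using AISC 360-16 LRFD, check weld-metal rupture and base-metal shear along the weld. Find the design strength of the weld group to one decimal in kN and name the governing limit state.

189.0 kN (base-metal shear governs)

Weld metal: throat = 0.707×10 = 7.07 mm, L = 210 mm. φR_n = 0.75 × 0.6 × 480 × 7.07 × 210 = 320.7 kN.
Base metal shear (6 mm plate): yield φR_n = 1.0×0.6×250×6×210 = 189.0 kN; rupture φR_n = 0.75×0.6×400×6×210 = 226.8 kN; take 189.0 kN (yield).
Governing: min(320.7, 189.0) = 189.0 kN → base-metal shear.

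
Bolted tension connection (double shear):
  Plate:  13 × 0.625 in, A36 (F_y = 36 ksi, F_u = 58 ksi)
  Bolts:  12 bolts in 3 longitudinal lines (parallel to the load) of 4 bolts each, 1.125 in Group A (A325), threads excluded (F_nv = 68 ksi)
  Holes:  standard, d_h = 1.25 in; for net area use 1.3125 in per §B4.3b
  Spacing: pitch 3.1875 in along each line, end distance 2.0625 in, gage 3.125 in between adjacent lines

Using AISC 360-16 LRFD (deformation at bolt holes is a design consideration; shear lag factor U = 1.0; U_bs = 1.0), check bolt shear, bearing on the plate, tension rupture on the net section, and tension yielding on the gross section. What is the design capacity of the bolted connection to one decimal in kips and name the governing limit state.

246.4 kips (net-section rupture governs)

Bolt shear: A_b = π(1.125)²/4 = 0.99402 in². φR_n = 0.75 × 68 × 0.99402 × 12 × 2 = 1216.7 kips.
Bearing (0.625 in plate, F_u = 58 ksi): end bolts L_c = 2.0625 − 1.25/2 = 1.4375, R_n = min(1.2×1.4375×0.625×58, 2.4×1.125×0.625×58) = 62.531 kips/bolt; interior L_c = 3.1875 − 1.25 = 1.9375, R_n = 84.281 kips/bolt. φR_n = 0.75 × (3×62.531 + 9×84.281) = 709.6 kips.
Tension rupture (net): A_n = (13 − 3×1.3125)×0.625 = 5.6641 in² (U = 1.0, A_e = A_n). φR_n = 0.75 × 58 × 5.6641 = 246.4 kips.
Tension yield (gross): A_g = 13×0.625 = 8.125 in². φR_n = 0.90 × 36 × 8.125 = 263.3 kips.
Governing: min(1216.7, 709.6, 246.4, 263.3) = 246.4 kips → net-section rupture.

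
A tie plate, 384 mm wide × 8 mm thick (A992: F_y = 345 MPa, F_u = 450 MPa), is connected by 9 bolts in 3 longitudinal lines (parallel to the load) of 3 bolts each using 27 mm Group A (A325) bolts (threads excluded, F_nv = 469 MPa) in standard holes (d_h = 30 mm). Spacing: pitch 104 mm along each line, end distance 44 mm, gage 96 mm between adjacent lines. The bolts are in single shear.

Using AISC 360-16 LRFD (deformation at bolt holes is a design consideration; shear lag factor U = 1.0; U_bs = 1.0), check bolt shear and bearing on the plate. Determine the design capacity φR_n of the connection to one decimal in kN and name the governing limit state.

1331.6 kN (bearing governs)

Bolt shear: A_b = π(27)²/4 = 572.56 mm². φR_n = 0.75 × 469 × 572.56 × 9 × 1 = 1812.6 kN.
Bearing (8 mm plate, F_u = 450 MPa): end bolts L_c = 44 − 30/2 = 29, R_n = min(1.2×29×8×450, 2.4×27×8×450) = 125.28 kN/bolt; interior L_c = 104 − 30 = 74, R_n = 233.28 kN/bolt. φR_n = 0.75 × (3×125.28 + 6×233.28) = 1331.6 kN.
Governing: min(1812.6, 1331.6) = 1331.6 kN → bearing.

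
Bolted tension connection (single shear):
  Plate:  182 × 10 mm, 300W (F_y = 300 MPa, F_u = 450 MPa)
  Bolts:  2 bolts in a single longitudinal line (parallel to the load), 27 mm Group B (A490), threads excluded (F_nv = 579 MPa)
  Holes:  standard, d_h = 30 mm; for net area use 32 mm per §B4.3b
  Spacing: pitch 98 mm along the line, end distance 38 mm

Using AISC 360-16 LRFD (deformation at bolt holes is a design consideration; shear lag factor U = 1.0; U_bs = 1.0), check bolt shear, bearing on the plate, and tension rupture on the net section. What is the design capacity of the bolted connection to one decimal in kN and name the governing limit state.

Bolt shear: A_b = π(27)²/4 = 572.56 mm². φR_n = 0.75 × 579 × 572.56 × 2 × 1 = 497.3 kN.
Bearing (10 mm plate, F_u = 450 MPa): end bolts L_c = 38 − 30/2 = 23, R_n = min(1.2×23×10×450, 2.4×27×10×450) = 124.2 kN/bolt; interior L_c = 98 − 30 = 68, R_n = 291.6 kN/bolt. φR_n = 0.75 × (1×124.2 + 1×291.6) = 311.9 kN.
Tension rupture (net): A_n = (182 − 1×32)×10 = 1500 mm² (U = 1.0, A_e = A_n). φR_n = 0.75 × 450 × 1500 = 506.3 kN.
Governing: min(497.3, 311.9, 506.3) = 311.9 kN → bearing.

311.9 kN (bearing governs)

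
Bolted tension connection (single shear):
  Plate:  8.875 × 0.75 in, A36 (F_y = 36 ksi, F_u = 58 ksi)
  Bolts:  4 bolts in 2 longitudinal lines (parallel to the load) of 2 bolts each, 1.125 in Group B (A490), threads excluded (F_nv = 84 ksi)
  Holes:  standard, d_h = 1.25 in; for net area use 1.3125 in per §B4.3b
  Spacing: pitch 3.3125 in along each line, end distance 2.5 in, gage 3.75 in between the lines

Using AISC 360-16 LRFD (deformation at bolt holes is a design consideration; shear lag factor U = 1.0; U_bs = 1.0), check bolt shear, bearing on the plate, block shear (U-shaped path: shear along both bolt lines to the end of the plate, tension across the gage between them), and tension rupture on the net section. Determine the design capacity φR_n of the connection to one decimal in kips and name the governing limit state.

Bolt shear: A_b = π(1.125)²/4 = 0.99402 in². φR_n = 0.75 × 84 × 0.99402 × 4 × 1 = 250.5 kips.
Bearing (0.75 in plate, F_u = 58 ksi): end bolts L_c = 2.5 − 1.25/2 = 1.875, R_n = min(1.2×1.875×0.75×58, 2.4×1.125×0.75×58) = 97.875 kips/bolt; interior L_c = 3.3125 − 1.25 = 2.0625, R_n = 107.66 kips/bolt. φR_n = 0.75 × (2×97.875 + 2×107.66) = 308.3 kips.
Block shear: shear path 2×[2.5+1×3.3125] = 2×5.8125 in, A_gv = 8.7188, A_nv = 2×(5.8125 − 1.5×1.3125)×0.75 = 5.7656 in²; tension across gage: (3.75 − 1×1.3125)×0.75 = 1.8281 in². R_n = min(0.6×58×5.7656, 0.6×36×8.7188) + 1.0×58×1.8281 = min(200.64, 188.33) + 106.03 = 294.36 kips. φR_n = 0.75 × 294.36 = 220.8 kips.
Tension rupture (net): A_n = (8.875 − 2×1.3125)×0.75 = 4.6875 in² (U = 1.0, A_e = A_n). φR_n = 0.75 × 58 × 4.6875 = 203.9 kips.
Governing: min(250.5, 308.3, 220.8, 203.9) = 203.9 kips → net-section rupture.

203.9 kips (net-section rupture governs)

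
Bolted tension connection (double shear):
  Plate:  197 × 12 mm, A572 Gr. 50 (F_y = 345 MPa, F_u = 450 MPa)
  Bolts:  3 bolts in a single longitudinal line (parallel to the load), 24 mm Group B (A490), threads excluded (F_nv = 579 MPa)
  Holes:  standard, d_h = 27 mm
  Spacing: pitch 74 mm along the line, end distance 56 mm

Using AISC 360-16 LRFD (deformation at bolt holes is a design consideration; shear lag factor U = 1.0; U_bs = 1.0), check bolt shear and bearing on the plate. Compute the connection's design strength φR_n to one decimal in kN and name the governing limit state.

Bolt shear: A_b = π(24)²/4 = 452.39 mm². φR_n = 0.75 × 579 × 452.39 × 3 × 2 = 1178.7 kN.
Bearing (12 mm plate, F_u = 450 MPa): end bolts L_c = 56 − 27/2 = 42.5, R_n = min(1.2×42.5×12×450, 2.4×24×12×450) = 275.4 kN/bolt; interior L_c = 74 − 27 = 47, R_n = 304.56 kN/bolt. φR_n = 0.75 × (1×275.4 + 2×304.56) = 663.4 kN.
Governing: min(1178.7, 663.4) = 663.4 kN → bearing.

663.4 kN (bearing governs)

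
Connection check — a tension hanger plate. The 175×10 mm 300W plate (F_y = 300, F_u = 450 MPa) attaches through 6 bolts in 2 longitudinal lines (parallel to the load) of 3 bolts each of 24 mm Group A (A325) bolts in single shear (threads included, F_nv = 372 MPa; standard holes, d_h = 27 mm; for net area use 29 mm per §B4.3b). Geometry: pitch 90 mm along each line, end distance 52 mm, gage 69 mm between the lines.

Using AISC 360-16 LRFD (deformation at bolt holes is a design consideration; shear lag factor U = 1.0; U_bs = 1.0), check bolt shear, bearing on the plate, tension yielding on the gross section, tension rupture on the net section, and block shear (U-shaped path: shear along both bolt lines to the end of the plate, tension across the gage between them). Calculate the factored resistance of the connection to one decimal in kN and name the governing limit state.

Bolt shear: A_b = π(24)²/4 = 452.39 mm². φR_n = 0.75 × 372 × 452.39 × 6 × 1 = 757.3 kN.
Bearing (10 mm plate, F_u = 450 MPa): end bolts L_c = 52 − 27/2 = 38.5, R_n = min(1.2×38.5×10×450, 2.4×24×10×450) = 207.9 kN/bolt; interior L_c = 90 − 27 = 63, R_n = 259.2 kN/bolt. φR_n = 0.75 × (2×207.9 + 4×259.2) = 1089.5 kN.
Tension yield (gross): A_g = 175×10 = 1750 mm². φR_n = 0.90 × 300 × 1750 = 472.5 kN.
Tension rupture (net): A_n = (175 − 2×29)×10 = 1170 mm² (U = 1.0, A_e = A_n). φR_n = 0.75 × 450 × 1170 = 394.9 kN.
Block shear: shear path 2×[52+2×90] = 2×232 mm, A_gv = 4640, A_nv = 2×(232 − 2.5×29)×10 = 3190 mm²; tension across gage: (69 − 1×29)×10 = 400 mm². R_n = min(0.6×450×3190, 0.6×300×4640) + 1.0×450×400 = min(861.3, 835.2) + 180 = 1015.2 kN. φR_n = 0.75 × 1015.2 = 761.4 kN.
Governing: min(757.3, 1089.5, 472.5, 394.9, 761.4) = 394.9 kN → net-section rupture.

394.9 kN (net-section rupture governs)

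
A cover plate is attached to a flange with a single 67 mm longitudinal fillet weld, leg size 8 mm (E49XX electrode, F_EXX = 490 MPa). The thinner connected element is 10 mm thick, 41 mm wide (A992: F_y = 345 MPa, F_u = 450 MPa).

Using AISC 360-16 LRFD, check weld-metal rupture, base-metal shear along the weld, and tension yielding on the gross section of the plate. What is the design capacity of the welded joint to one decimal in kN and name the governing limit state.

83.6 kN (weld metal governs)

Weld metal: throat = 0.707×8 = 5.656 mm, L = 67 mm. φR_n = 0.75 × 0.6 × 490 × 5.656 × 67 = 83.6 kN.
Base metal shear (10 mm plate): yield φR_n = 1.0×0.6×345×10×67 = 138.7 kN; rupture φR_n = 0.75×0.6×450×10×67 = 135.7 kN; take 135.7 kN (rupture).
Tension yield (gross): A_g = 41×10 = 410 mm². φR_n = 0.90 × 345 × 410 = 127.3 kN.
Governing: min(83.6, 135.7, 127.3) = 83.6 kN → weld metal.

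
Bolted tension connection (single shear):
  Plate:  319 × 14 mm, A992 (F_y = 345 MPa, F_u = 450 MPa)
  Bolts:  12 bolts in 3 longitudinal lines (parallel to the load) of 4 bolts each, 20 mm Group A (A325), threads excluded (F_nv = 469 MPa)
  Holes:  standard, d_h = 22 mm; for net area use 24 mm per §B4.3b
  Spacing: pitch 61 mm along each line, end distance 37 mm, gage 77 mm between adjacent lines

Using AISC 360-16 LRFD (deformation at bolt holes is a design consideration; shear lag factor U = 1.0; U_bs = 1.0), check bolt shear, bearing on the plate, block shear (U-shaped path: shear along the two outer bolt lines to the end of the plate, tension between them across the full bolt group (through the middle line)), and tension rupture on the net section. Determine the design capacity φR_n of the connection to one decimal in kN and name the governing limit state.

Bolt shear: A_b = π(20)²/4 = 314.16 mm². φR_n = 0.75 × 469 × 314.16 × 12 × 1 = 1326.1 kN.
Bearing (14 mm plate, F_u = 450 MPa): end bolts L_c = 37 − 22/2 = 26, R_n = min(1.2×26×14×450, 2.4×20×14×450) = 196.56 kN/bolt; interior L_c = 61 − 22 = 39, R_n = 294.84 kN/bolt. φR_n = 0.75 × (3×196.56 + 9×294.84) = 2432.4 kN.
Block shear: shear path 2×[37+3×61] = 2×220 mm, A_gv = 6160, A_nv = 2×(220 − 3.5×24)×14 = 3808 mm²; tension across gage: (154 − 2×24)×14 = 1484 mm². R_n = min(0.6×450×3808, 0.6×345×6160) + 1.0×450×1484 = min(1028.2, 1275.1) + 667.8 = 1696 kN. φR_n = 0.75 × 1696 = 1272.0 kN.
Tension rupture (net): A_n = (319 − 3×24)×14 = 3458 mm² (U = 1.0, A_e = A_n). φR_n = 0.75 × 450 × 3458 = 1167.1 kN.
Governing: min(1326.1, 2432.4, 1272.0, 1167.1) = 1167.1 kN → net-section rupture.

1167.1 kN (net-section rupture governs)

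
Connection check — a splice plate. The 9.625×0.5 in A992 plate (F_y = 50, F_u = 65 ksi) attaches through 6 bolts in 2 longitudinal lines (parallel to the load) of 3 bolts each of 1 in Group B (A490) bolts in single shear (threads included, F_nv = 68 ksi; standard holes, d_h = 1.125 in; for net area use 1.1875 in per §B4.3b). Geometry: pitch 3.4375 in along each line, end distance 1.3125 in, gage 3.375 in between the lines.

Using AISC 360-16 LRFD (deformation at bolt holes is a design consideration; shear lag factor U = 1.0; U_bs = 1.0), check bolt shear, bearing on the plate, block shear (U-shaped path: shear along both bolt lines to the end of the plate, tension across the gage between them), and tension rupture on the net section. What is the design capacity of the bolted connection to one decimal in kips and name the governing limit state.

Bolt shear: A_b = π(1)²/4 = 0.7854 in². φR_n = 0.75 × 68 × 0.7854 × 6 × 1 = 240.3 kips.
Bearing (0.5 in plate, F_u = 65 ksi): end bolts L_c = 1.3125 − 1.125/2 = 0.75, R_n = min(1.2×0.75×0.5×65, 2.4×1×0.5×65) = 29.25 kips/bolt; interior L_c = 3.4375 − 1.125 = 2.3125, R_n = 78 kips/bolt. φR_n = 0.75 × (2×29.25 + 4×78) = 277.9 kips.
Block shear: shear path 2×[1.3125+2×3.4375] = 2×8.1875 in, A_gv = 8.1875, A_nv = 2×(8.1875 − 2.5×1.1875)×0.5 = 5.2188 in²; tension across gage: (3.375 − 1×1.1875)×0.5 = 1.0938 in². R_n = min(0.6×65×5.2188, 0.6×50×8.1875) + 1.0×65×1.0938 = min(203.53, 245.63) + 71.097 = 274.63 kips. φR_n = 0.75 × 274.63 = 206.0 kips.
Tension rupture (net): A_n = (9.625 − 2×1.1875)×0.5 = 3.625 in² (U = 1.0, A_e = A_n). φR_n = 0.75 × 65 × 3.625 = 176.7 kips.
Governing: min(240.3, 277.9, 206.0, 176.7) = 176.7 kips → net-section rupture.

176.7 kips (net-section rupture governs)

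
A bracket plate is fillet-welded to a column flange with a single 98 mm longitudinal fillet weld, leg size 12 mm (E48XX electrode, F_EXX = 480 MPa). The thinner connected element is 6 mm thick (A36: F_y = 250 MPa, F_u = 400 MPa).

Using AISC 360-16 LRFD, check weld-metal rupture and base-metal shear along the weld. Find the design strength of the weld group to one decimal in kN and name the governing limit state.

Weld metal: throat = 0.707×12 = 8.484 mm, L = 98 mm. φR_n = 0.75 × 0.6 × 480 × 8.484 × 98 = 179.6 kN.
Base metal shear (6 mm plate): yield φR_n = 1.0×0.6×250×6×98 = 88.2 kN; rupture φR_n = 0.75×0.6×400×6×98 = 105.8 kN; take 88.2 kN (yield).
Governing: min(179.6, 88.2) = 88.2 kN → base-metal shear.

88.2 kN (base-metal shear governs)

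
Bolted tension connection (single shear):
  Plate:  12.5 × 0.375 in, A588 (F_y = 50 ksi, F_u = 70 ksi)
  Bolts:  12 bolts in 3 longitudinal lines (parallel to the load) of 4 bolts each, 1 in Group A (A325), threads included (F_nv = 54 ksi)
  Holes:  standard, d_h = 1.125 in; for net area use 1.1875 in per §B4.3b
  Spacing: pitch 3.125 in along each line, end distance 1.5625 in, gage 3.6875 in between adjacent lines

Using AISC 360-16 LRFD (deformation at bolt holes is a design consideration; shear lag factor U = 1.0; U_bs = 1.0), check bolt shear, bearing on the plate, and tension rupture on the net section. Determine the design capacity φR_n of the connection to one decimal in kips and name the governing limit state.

Bolt shear: A_b = π(1)²/4 = 0.7854 in². φR_n = 0.75 × 54 × 0.7854 × 12 × 1 = 381.7 kips.
Bearing (0.375 in plate, F_u = 70 ksi): end bolts L_c = 1.5625 − 1.125/2 = 1, R_n = min(1.2×1×0.375×70, 2.4×1×0.375×70) = 31.5 kips/bolt; interior L_c = 3.125 − 1.125 = 2, R_n = 63 kips/bolt. φR_n = 0.75 × (3×31.5 + 9×63) = 496.1 kips.
Tension rupture (net): A_n = (12.5 − 3×1.1875)×0.375 = 3.3516 in² (U = 1.0, A_e = A_n). φR_n = 0.75 × 70 × 3.3516 = 176.0 kips.
Governing: min(381.7, 496.1, 176.0) = 176.0 kips → net-section rupture.

176.0 kips (net-section rupture governs)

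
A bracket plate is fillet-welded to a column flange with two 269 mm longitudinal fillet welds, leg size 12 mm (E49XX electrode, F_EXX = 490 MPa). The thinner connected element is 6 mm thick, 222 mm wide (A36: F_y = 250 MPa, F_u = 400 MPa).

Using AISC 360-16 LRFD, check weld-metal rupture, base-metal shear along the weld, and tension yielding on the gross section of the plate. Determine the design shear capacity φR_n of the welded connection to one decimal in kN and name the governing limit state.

299.7 kN (gross-section yield governs)

Weld metal: throat = 0.707×12 = 8.484 mm, L = 2×269 = 538 mm. φR_n = 0.75 × 0.6 × 490 × 8.484 × 538 = 1006.4 kN.
Base metal shear (6 mm plate): yield φR_n = 1.0×0.6×250×6×538 = 484.2 kN; rupture φR_n = 0.75×0.6×400×6×538 = 581.0 kN; take 484.2 kN (yield).
Tension yield (gross): A_g = 222×6 = 1332 mm². φR_n = 0.90 × 250 × 1332 = 299.7 kN.
Governing: min(1006.4, 484.2, 299.7) = 299.7 kN → gross-section yield.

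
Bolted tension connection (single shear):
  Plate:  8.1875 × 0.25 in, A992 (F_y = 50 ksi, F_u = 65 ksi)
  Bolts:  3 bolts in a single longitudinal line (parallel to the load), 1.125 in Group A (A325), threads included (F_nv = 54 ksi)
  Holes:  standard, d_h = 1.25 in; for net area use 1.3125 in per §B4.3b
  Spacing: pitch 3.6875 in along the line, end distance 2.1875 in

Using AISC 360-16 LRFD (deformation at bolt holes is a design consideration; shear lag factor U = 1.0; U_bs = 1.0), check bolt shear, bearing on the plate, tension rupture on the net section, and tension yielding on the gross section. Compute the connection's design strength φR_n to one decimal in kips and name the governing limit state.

83.8 kips (net-section rupture governs)

Bolt shear: A_b = π(1.125)²/4 = 0.99402 in². φR_n = 0.75 × 54 × 0.99402 × 3 × 1 = 120.8 kips.
Bearing (0.25 in plate, F_u = 65 ksi): end bolts L_c = 2.1875 − 1.25/2 = 1.5625, R_n = min(1.2×1.5625×0.25×65, 2.4×1.125×0.25×65) = 30.469 kips/bolt; interior L_c = 3.6875 − 1.25 = 2.4375, R_n = 43.875 kips/bolt. φR_n = 0.75 × (1×30.469 + 2×43.875) = 88.7 kips.
Tension rupture (net): A_n = (8.1875 − 1×1.3125)×0.25 = 1.7188 in² (U = 1.0, A_e = A_n). φR_n = 0.75 × 65 × 1.7188 = 83.8 kips.
Tension yield (gross): A_g = 8.1875×0.25 = 2.0469 in². φR_n = 0.90 × 50 × 2.0469 = 92.1 kips.
Governing: min(120.8, 88.7, 83.8, 92.1) = 83.8 kips → net-section rupture.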